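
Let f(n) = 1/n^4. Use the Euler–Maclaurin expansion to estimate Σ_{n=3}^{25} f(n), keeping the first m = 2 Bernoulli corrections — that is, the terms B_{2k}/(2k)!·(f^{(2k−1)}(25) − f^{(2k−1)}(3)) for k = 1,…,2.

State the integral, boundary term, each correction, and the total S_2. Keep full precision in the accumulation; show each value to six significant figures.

∫_3^25 1/x^4 dx evaluates to 0.0123243.
Endpoint term: (f(3) + f(25))/2 = (0.0123457 + 2.56000e-06)/2 = 0.00617412.
Integral + boundary = 0.0184985.
Order-1 term: 1/12 · (-4.09600e-07 − (-0.0164609)) = 0.00137171.
After k=1: 0.0198702.
Order-2 term: −1/720 · (-1.96608e-08 − (-0.0548697)) = -7.62079e-05.

S_2 ≈ 0.0197940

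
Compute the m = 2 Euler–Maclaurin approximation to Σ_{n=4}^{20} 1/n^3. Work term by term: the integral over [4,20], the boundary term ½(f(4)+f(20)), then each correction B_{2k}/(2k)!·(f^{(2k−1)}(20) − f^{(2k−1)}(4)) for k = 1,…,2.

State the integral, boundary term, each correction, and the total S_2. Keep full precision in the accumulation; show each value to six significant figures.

S_2 ≈ 0.0388297

The integral term ∫_4^20 1/x^3 dx = 0.0300000.
Boundary: ½(f(4) + f(20)) = ½(0.0156250 + 0.000125000) = 0.00787500.
So far: 0.0378750.
Order-1 term: 1/12 · (-1.87500e-05 − (-0.0117188)) = 0.000975000.
Partial sum through k=1: 0.0388500.
Order-2 term: −1/720 · (-9.37500e-07 − (-0.0146484)) = -2.03437e-05.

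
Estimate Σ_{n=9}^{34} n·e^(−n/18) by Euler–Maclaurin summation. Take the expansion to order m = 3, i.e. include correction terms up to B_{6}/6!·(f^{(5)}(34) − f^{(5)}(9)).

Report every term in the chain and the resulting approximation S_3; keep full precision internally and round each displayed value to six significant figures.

S_3 ≈ 158.477

Integral: ∫_9^34 x·e^(−x/18) dx = 153.213.
Boundary: ½(f(9) + f(34)) = ½(5.45878 + 5.14215) = 5.30046.
So far: 158.514.
k=1: B_{2}/(2)! × [f^{(1)}(34) − f^{(1)}(9)] = 1/12 × (-0.134435 − 0.303265) = -0.0364751.
After k=1: 158.477.
k=2: B_{4}/(4)! × [f^{(3)}(34) − f^{(3)}(9)] = −1/720 × (0.000518655 − 0.00468002) = 5.77967e-06.
After k=2: 158.477.
k=3: B_{6}/(6)! × [f^{(5)}(34) − f^{(5)}(9)] = 1/30240 × (4.48220e-06 − 2.60001e-05) = -7.11571e-10.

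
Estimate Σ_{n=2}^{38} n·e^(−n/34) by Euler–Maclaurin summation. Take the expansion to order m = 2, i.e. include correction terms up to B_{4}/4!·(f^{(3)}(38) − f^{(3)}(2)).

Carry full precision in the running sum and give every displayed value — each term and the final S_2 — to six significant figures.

Integral: ∫_2^38 x·e^(−x/34) dx = 353.462.
½[f(2) + f(38)] = ½[1.88575 + 12.4278] = 7.15679.
Integral + boundary = 360.619.
k=1: B_{2}/(2)! × [f^{(1)}(38) − f^{(1)}(2)] = 1/12 × (-0.0384763 − 0.887410) = -0.0771572.
Running total after k=1: 360.542.
k=2: B_{4}/(4)! × [f^{(3)}(38) − f^{(3)}(2)] = −1/720 × (0.000532544 − 0.00239892) = 2.59220e-06.

S_2 ≈ 360.542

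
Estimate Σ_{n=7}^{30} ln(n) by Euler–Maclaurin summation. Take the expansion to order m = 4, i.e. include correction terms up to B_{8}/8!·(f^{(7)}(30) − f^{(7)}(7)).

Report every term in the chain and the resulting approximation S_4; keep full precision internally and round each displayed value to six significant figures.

S_4 ≈ 68.0790

The integral term ∫_7^30 ln(x) dx = 65.4146.
½[f(7) + f(30)] = ½[1.94591 + 3.40120] = 2.67355.
Integral + boundary = 68.0881.
Order-1 term: 1/12 · (0.0333333 − 0.142857) = -0.00912698.
Partial sum through k=1: 68.0790.
Order-2 term: −1/720 · (7.40741e-05 − 0.00583090) = 7.99560e-06.
Partial sum through k=2: 68.0790.
Order-3 term: 1/30240 · (9.87654e-07 − 0.00142798) = -4.71888e-08.
Partial sum through k=3: 68.0790.
Order-4 term: −1/1209600 · (3.29218e-08 − 0.000874271) = 7.22750e-10.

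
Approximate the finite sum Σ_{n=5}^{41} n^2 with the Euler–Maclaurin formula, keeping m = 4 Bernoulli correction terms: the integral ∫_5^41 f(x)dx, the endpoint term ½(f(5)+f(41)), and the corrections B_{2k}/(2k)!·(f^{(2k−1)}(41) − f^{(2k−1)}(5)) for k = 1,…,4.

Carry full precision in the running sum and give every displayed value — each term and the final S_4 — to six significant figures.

The integral term ∫_5^41 x^2 dx = 22932.0.
½[f(5) + f(41)] = ½[25.0000 + 1681.00] = 853.000.
Running total after boundary: 23785.0.
k=1: B_{2}/(2)! × [f^{(1)}(41) − f^{(1)}(5)] = 1/12 × (82.0000 − 10.0000) = 6.00000.
Partial sum through k=1: 23791.0.
k=2: B_{4}/(4)! × [f^{(3)}(41) − f^{(3)}(5)] = −1/720 × (0.00000 − 0.00000) = 0.00000.
Partial sum through k=2: 23791.0.
k=3: B_{6}/(6)! × [f^{(5)}(41) − f^{(5)}(5)] = 1/30240 × (0.00000 − 0.00000) = 0.00000.
Partial sum through k=3: 23791.0.
k=4: B_{8}/(8)! × [f^{(7)}(41) − f^{(7)}(5)] = −1/1209600 × (0.00000 − 0.00000) = 0.00000.

S_4 ≈ 23791.0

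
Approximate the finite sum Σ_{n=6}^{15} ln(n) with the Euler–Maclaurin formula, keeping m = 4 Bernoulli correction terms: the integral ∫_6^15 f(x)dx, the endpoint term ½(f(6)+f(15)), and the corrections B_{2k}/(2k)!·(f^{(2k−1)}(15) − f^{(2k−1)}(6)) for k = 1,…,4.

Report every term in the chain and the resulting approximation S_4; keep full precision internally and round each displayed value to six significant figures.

S_4 ≈ 23.1118

Integral: ∫_6^15 ln(x) dx = 20.8702.
½[f(6) + f(15)] = ½[1.79176 + 2.70805] = 2.24990.
Integral + boundary = 23.1201.
Order-1 term: 1/12 · (0.0666667 − 0.166667) = -0.00833333.
Running total after k=1: 23.1118.
Order-2 term: −1/720 · (0.000592593 − 0.00925926) = 1.20370e-05.
Running total after k=2: 23.1118.
Order-3 term: 1/30240 · (3.16049e-05 − 0.00308642) = -1.01019e-07.
Running total after k=3: 23.1118.
Order-4 term: −1/1209600 · (4.21399e-06 − 0.00257202) = 2.12285e-09.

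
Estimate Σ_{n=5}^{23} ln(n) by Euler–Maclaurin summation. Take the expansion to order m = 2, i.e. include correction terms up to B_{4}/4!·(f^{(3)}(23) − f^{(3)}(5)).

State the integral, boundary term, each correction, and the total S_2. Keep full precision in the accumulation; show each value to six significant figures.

S_2 ≈ 48.4286

∫_5^23 ln(x) dx evaluates to 46.0692.
Boundary: ½(f(5) + f(23)) = ½(1.60944 + 3.13549) = 2.37247.
Running total after boundary: 48.4416.
Correction k=1: B_{2}/2! · (f^{(1)}(23) − f^{(1)}(5)) = 1/12 · (0.0434783 − 0.200000) = -0.0130435.
Running total after k=1: 48.4286.
Correction k=2: B_{4}/4! · (f^{(3)}(23) − f^{(3)}(5)) = −1/720 · (0.000164379 − 0.0160000) = 2.19939e-05.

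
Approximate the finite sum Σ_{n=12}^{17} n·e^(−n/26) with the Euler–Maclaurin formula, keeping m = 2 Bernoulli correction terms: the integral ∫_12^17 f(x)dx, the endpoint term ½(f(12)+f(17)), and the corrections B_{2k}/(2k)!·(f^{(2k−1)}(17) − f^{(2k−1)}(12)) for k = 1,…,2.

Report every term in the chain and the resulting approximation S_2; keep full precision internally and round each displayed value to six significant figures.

S_2 ≈ 49.5317

∫_12^17 x·e^(−x/26) dx evaluates to 41.3427.
½[f(12) + f(17)] = ½[7.56376 + 8.84071] = 8.20223.
Running total after boundary: 49.5450.
k=1: B_{2}/(2)! × [f^{(1)}(17) − f^{(1)}(12)] = 1/12 × (0.180014 − 0.339399) = -0.0132821.
After k=1: 49.5317.
k=2: B_{4}/(4)! × [f^{(3)}(17) − f^{(3)}(12)] = −1/720 × (0.00180488 − 0.00236690) = 7.80588e-07.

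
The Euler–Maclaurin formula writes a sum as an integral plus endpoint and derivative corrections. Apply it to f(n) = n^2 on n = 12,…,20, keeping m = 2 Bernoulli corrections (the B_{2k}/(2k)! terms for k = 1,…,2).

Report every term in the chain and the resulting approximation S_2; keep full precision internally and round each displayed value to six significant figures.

S_2 ≈ 2364.00

Integral: ∫_12^20 x^2 dx = 2090.67.
½[f(12) + f(20)] = ½[144.000 + 400.000] = 272.000.
Integral + boundary = 2362.67.
Order-1 term: 1/12 · (40.0000 − 24.0000) = 1.33333.
Partial sum through k=1: 2364.00.
Order-2 term: −1/720 · (0.00000 − 0.00000) = 0.00000.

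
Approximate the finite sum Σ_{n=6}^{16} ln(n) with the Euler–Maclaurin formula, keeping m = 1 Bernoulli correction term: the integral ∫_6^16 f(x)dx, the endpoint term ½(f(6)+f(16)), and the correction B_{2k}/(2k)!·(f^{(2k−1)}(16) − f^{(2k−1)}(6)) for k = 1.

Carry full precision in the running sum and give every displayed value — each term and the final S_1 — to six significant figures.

Integral: ∫_6^16 ln(x) dx = 23.6109.
½[f(6) + f(16)] = ½[1.79176 + 2.77259] = 2.28217.
So far: 25.8930.
Correction k=1: B_{2}/2! · (f^{(1)}(16) − f^{(1)}(6)) = 1/12 · (0.0625000 − 0.166667) = -0.00868056.

S_1 ≈ 25.8844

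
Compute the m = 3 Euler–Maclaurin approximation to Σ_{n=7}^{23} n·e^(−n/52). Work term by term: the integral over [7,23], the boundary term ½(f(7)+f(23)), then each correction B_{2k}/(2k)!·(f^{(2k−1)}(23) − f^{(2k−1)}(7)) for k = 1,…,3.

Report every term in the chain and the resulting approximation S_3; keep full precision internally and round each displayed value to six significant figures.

∫_7^23 x·e^(−x/52) dx evaluates to 175.639.
Endpoint term: (f(7) + f(23))/2 = (6.11836 + 14.7787)/2 = 10.4485.
So far: 186.088.
k=1: B_{2}/(2)! × [f^{(1)}(23) − f^{(1)}(7)] = 1/12 × (0.358346 − 0.756391) = -0.0331704.
After k=1: 186.055.
k=2: B_{4}/(4)! × [f^{(3)}(23) − f^{(3)}(7)] = −1/720 × (0.000607785 − 0.000926219) = 4.42269e-07.
After k=2: 186.055.
k=3: B_{6}/(6)! × [f^{(5)}(23) − f^{(5)}(7)] = 1/30240 × (4.00534e-07 − 5.81622e-07) = -5.98836e-12.

S_3 ≈ 186.055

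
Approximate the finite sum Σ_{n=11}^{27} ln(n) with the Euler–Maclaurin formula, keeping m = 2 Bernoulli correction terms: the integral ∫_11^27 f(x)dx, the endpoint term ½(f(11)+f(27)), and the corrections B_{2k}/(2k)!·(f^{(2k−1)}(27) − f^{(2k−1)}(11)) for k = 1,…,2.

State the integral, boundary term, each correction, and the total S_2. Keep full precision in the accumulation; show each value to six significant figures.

S_2 ≈ 49.4531

Integral: ∫_11^27 ln(x) dx = 46.6107.
Boundary: ½(f(11) + f(27)) = ½(2.39790 + 3.29584) = 2.84687.
Running total after boundary: 49.4576.
k=1: B_{2}/(2)! × [f^{(1)}(27) − f^{(1)}(11)] = 1/12 × (0.0370370 − 0.0909091) = -0.00448934.
Running total after k=1: 49.4531.
k=2: B_{4}/(4)! × [f^{(3)}(27) − f^{(3)}(11)] = −1/720 × (0.000101611 − 0.00150263) = 1.94586e-06.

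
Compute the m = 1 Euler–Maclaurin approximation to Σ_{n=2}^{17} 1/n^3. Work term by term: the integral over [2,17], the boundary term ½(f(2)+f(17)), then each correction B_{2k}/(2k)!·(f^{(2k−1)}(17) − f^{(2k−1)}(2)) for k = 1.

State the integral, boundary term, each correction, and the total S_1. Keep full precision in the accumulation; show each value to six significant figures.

S_1 ≈ 0.201494

Integral: ∫_2^17 1/x^3 dx = 0.123270.
Endpoint term: (f(2) + f(17))/2 = (0.125000 + 0.000203542)/2 = 0.0626018.
So far: 0.185872.
Order-1 term: 1/12 · (-3.59191e-05 − (-0.187500)) = 0.0156220.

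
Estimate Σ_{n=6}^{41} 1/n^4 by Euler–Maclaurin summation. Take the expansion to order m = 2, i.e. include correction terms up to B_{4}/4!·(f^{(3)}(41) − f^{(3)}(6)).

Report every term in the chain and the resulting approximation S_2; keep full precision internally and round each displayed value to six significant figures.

S_2 ≈ 0.00196662

The integral term ∫_6^41 1/x^4 dx = 0.00153837.
Endpoint term: (f(6) + f(41))/2 = (0.000771605 + 3.53887e-07)/2 = 0.000385979.
Integral + boundary = 0.00192435.
Correction k=1: B_{2}/2! · (f^{(1)}(41) − f^{(1)}(6)) = 1/12 · (-3.45256e-08 − (-0.000514403)) = 4.28641e-05.
Running total after k=1: 0.00196722.
Correction k=2: B_{4}/4! · (f^{(3)}(41) − f^{(3)}(6)) = −1/720 · (-6.16161e-10 − (-0.000428669)) = -5.95373e-07.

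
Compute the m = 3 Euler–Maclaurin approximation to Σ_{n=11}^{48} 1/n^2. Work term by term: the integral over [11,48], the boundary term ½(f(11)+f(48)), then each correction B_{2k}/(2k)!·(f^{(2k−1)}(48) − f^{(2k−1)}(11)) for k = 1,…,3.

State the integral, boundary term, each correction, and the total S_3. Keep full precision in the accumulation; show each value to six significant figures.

S_3 ≈ 0.0745485

∫_11^48 1/x^2 dx evaluates to 0.0700758.
½[f(11) + f(48)] = ½[0.00826446 + 0.000434028] = 0.00434925.
So far: 0.0744250.
Correction k=1: B_{2}/2! · (f^{(1)}(48) − f^{(1)}(11)) = 1/12 · (-1.80845e-05 − (-0.00150263)) = 0.000123712.
After k=1: 0.0745487.
Correction k=2: B_{4}/4! · (f^{(3)}(48) − f^{(3)}(11)) = −1/720 · (-9.41901e-08 − (-0.000149021)) = -2.06843e-07.
After k=2: 0.0745485.
Correction k=3: B_{6}/6! · (f^{(5)}(48) − f^{(5)}(11)) = 1/30240 · (-1.22643e-09 − (-3.69474e-05)) = 1.22176e-09.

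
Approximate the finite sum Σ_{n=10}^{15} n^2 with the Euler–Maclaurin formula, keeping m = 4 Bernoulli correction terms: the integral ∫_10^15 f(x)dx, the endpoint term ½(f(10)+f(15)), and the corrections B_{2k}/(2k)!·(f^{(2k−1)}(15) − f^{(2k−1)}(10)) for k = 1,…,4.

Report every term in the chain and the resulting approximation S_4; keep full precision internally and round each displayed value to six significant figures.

Integral: ∫_10^15 x^2 dx = 791.667.
Boundary: ½(f(10) + f(15)) = ½(100.000 + 225.000) = 162.500.
So far: 954.167.
k=1: B_{2}/(2)! × [f^{(1)}(15) − f^{(1)}(10)] = 1/12 × (30.0000 − 20.0000) = 0.833333.
Running total after k=1: 955.000.
k=2: B_{4}/(4)! × [f^{(3)}(15) − f^{(3)}(10)] = −1/720 × (0.00000 − 0.00000) = 0.00000.
Running total after k=2: 955.000.
k=3: B_{6}/(6)! × [f^{(5)}(15) − f^{(5)}(10)] = 1/30240 × (0.00000 − 0.00000) = 0.00000.
Running total after k=3: 955.000.
k=4: B_{8}/(8)! × [f^{(7)}(15) − f^{(7)}(10)] = −1/1209600 × (0.00000 − 0.00000) = 0.00000.

S_4 ≈ 955.000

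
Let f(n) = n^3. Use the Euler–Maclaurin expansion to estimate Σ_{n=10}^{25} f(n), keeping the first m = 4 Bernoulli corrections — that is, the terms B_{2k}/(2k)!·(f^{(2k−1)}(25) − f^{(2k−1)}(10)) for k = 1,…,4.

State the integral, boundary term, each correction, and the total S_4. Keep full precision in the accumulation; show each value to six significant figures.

The integral term ∫_10^25 x^3 dx = 95156.2.
Endpoint term: (f(10) + f(25))/2 = (1000.00 + 15625.0)/2 = 8312.50.
So far: 103469.
Order-1 term: 1/12 · (1875.00 − 300.000) = 131.250.
Partial sum through k=1: 103600.
Order-2 term: −1/720 · (6.00000 − 6.00000) = 0.00000.
Partial sum through k=2: 103600.
Order-3 term: 1/30240 · (0.00000 − 0.00000) = 0.00000.
Partial sum through k=3: 103600.
Order-4 term: −1/1209600 · (0.00000 − 0.00000) = 0.00000.

S_4 ≈ 103600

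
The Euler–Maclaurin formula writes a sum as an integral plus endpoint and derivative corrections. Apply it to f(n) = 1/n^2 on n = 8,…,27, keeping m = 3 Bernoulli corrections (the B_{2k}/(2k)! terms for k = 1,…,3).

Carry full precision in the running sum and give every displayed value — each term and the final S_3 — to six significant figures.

S_3 ≈ 0.0967774

Integral: ∫_8^27 1/x^2 dx = 0.0879630.
½[f(8) + f(27)] = ½[0.0156250 + 0.00137174] = 0.00849837.
So far: 0.0964613.
Correction k=1: B_{2}/2! · (f^{(1)}(27) − f^{(1)}(8)) = 1/12 · (-0.000101611 − (-0.00390625)) = 0.000317053.
After k=1: 0.0967784.
Correction k=2: B_{4}/4! · (f^{(3)}(27) − f^{(3)}(8)) = −1/720 · (-1.67260e-06 − (-0.000732422)) = -1.01493e-06.
After k=2: 0.0967774.
Correction k=3: B_{6}/6! · (f^{(5)}(27) − f^{(5)}(8)) = 1/30240 · (-6.88313e-08 − (-0.000343323)) = 1.13510e-08.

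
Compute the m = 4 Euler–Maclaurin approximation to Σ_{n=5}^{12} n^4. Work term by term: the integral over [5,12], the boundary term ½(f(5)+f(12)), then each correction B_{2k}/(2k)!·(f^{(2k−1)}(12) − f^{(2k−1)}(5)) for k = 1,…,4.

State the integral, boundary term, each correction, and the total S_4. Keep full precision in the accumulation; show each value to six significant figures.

The integral term ∫_5^12 x^4 dx = 49141.4.
Endpoint term: (f(5) + f(12))/2 = (625.000 + 20736.0)/2 = 10680.5.
Running total after boundary: 59821.9.
k=1: B_{2}/(2)! × [f^{(1)}(12) − f^{(1)}(5)] = 1/12 × (6912.00 − 500.000) = 534.333.
Running total after k=1: 60356.2.
k=2: B_{4}/(4)! × [f^{(3)}(12) − f^{(3)}(5)] = −1/720 × (288.000 − 120.000) = -0.233333.
Running total after k=2: 60356.0.
k=3: B_{6}/(6)! × [f^{(5)}(12) − f^{(5)}(5)] = 1/30240 × (0.00000 − 0.00000) = 0.00000.
Running total after k=3: 60356.0.
k=4: B_{8}/(8)! × [f^{(7)}(12) − f^{(7)}(5)] = −1/1209600 × (0.00000 − 0.00000) = 0.00000.

S_4 ≈ 60356.0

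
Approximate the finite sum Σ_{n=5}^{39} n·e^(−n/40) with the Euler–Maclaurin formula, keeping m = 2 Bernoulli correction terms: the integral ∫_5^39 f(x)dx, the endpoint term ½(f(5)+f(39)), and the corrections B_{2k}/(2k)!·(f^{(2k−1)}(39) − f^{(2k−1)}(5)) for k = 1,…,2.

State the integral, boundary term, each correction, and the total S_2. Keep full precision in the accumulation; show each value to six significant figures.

∫_5^39 x·e^(−x/40) dx evaluates to 396.567.
Endpoint term: (f(5) + f(39))/2 = (4.41248 + 14.7105)/2 = 9.56149.
Integral + boundary = 406.128.
k=1: B_{2}/(2)! × [f^{(1)}(39) − f^{(1)}(5)] = 1/12 × (0.00942981 − 0.772185) = -0.0635629.
Running total after k=1: 406.065.
k=2: B_{4}/(4)! × [f^{(3)}(39) − f^{(3)}(5)] = −1/720 × (0.000477384 − 0.00158574) = 1.53938e-06.

S_2 ≈ 406.065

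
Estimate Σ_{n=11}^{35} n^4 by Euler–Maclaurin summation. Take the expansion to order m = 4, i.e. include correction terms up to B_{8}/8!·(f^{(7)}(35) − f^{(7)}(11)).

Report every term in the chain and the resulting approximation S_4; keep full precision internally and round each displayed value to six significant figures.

S_4 ≈ 1.12436e+07

Integral: ∫_11^35 x^4 dx = 1.04722e+07.
Boundary: ½(f(11) + f(35)) = ½(14641.0 + 1.50062e+06) = 757633.
Integral + boundary = 1.12298e+07.
k=1: B_{2}/(2)! × [f^{(1)}(35) − f^{(1)}(11)] = 1/12 × (171500 − 5324.00) = 13848.0.
Partial sum through k=1: 1.12436e+07.
k=2: B_{4}/(4)! × [f^{(3)}(35) − f^{(3)}(11)] = −1/720 × (840.000 − 264.000) = -0.800000.
Partial sum through k=2: 1.12436e+07.
k=3: B_{6}/(6)! × [f^{(5)}(35) − f^{(5)}(11)] = 1/30240 × (0.00000 − 0.00000) = 0.00000.
Partial sum through k=3: 1.12436e+07.
k=4: B_{8}/(8)! × [f^{(7)}(35) − f^{(7)}(11)] = −1/1209600 × (0.00000 − 0.00000) = 0.00000.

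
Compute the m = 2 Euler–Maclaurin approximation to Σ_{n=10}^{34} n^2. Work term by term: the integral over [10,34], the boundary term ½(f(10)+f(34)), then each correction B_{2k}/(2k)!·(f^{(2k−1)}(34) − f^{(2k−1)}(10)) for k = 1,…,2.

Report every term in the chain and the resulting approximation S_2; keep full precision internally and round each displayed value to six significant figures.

S_2 ≈ 13400.0

The integral term ∫_10^34 x^2 dx = 12768.0.
Endpoint term: (f(10) + f(34))/2 = (100.000 + 1156.00)/2 = 628.000.
So far: 13396.0.
Order-1 term: 1/12 · (68.0000 − 20.0000) = 4.00000.
Running total after k=1: 13400.0.
Order-2 term: −1/720 · (0.00000 − 0.00000) = 0.00000.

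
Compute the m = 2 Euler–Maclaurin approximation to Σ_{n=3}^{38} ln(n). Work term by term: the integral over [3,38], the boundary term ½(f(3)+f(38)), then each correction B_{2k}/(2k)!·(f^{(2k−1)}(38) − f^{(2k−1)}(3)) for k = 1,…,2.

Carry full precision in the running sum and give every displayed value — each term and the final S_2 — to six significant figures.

S_2 ≈ 102.275

The integral term ∫_3^38 ln(x) dx = 99.9324.
Endpoint term: (f(3) + f(38))/2 = (1.09861 + 3.63759)/2 = 2.36810.
Integral + boundary = 102.301.
k=1: B_{2}/(2)! × [f^{(1)}(38) − f^{(1)}(3)] = 1/12 × (0.0263158 − 0.333333) = -0.0255848.
Running total after k=1: 102.275.
k=2: B_{4}/(4)! × [f^{(3)}(38) − f^{(3)}(3)] = −1/720 × (3.64485e-05 − 0.0740741) = 0.000102830.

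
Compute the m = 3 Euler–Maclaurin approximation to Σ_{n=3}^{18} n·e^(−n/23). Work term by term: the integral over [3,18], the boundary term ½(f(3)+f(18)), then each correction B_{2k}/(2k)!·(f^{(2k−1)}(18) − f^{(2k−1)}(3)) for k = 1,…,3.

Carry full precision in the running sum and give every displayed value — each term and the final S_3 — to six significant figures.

Integral: ∫_3^18 x·e^(−x/23) dx = 93.7222.
½[f(3) + f(18)] = ½[2.63314 + 8.22981] = 5.43148.
So far: 99.1536.
Order-1 term: 1/12 · (0.0993939 − 0.763229) = -0.0553196.
Running total after k=1: 99.0983.
Order-2 term: −1/720 · (0.00191648 − 0.00476117) = 3.95095e-06.
Running total after k=2: 99.0983.
Order-3 term: 1/30240 · (6.89049e-06 − 1.52733e-05) = -2.77208e-10.

S_3 ≈ 99.0983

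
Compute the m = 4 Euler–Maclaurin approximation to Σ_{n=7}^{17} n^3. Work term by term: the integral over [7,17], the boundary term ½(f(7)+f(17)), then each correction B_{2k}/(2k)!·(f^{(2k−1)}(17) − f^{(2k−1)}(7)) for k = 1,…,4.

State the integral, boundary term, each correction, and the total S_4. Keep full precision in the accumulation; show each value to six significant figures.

The integral term ∫_7^17 x^3 dx = 20280.0.
Endpoint term: (f(7) + f(17))/2 = (343.000 + 4913.00)/2 = 2628.00.
Integral + boundary = 22908.0.
k=1: B_{2}/(2)! × [f^{(1)}(17) − f^{(1)}(7)] = 1/12 × (867.000 − 147.000) = 60.0000.
After k=1: 22968.0.
k=2: B_{4}/(4)! × [f^{(3)}(17) − f^{(3)}(7)] = −1/720 × (6.00000 − 6.00000) = 0.00000.
After k=2: 22968.0.
k=3: B_{6}/(6)! × [f^{(5)}(17) − f^{(5)}(7)] = 1/30240 × (0.00000 − 0.00000) = 0.00000.
After k=3: 22968.0.
k=4: B_{8}/(8)! × [f^{(7)}(17) − f^{(7)}(7)] = −1/1209600 × (0.00000 − 0.00000) = 0.00000.

S_4 ≈ 22968.0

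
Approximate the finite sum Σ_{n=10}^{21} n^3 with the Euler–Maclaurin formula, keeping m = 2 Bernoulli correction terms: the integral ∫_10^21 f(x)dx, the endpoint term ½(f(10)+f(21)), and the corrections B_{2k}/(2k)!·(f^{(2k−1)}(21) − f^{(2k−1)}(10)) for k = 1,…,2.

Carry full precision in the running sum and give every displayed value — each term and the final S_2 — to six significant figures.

Integral: ∫_10^21 x^3 dx = 46120.2.
½[f(10) + f(21)] = ½[1000.00 + 9261.00] = 5130.50.
Running total after boundary: 51250.8.
Order-1 term: 1/12 · (1323.00 − 300.000) = 85.2500.
Running total after k=1: 51336.0.
Order-2 term: −1/720 · (6.00000 − 6.00000) = 0.00000.

S_2 ≈ 51336.0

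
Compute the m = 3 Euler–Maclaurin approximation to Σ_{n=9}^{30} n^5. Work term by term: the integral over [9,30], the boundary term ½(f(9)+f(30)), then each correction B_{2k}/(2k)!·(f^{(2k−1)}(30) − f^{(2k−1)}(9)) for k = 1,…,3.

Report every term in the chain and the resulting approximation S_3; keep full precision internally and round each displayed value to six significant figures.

∫_9^30 x^5 dx evaluates to 1.21411e+08.
½[f(9) + f(30)] = ½[59049.0 + 2.43000e+07] = 1.21795e+07.
Integral + boundary = 1.33591e+08.
k=1: B_{2}/(2)! × [f^{(1)}(30) − f^{(1)}(9)] = 1/12 × (4.05000e+06 − 32805.0) = 334766.
After k=1: 1.33926e+08.
k=2: B_{4}/(4)! × [f^{(3)}(30) − f^{(3)}(9)] = −1/720 × (54000.0 − 4860.00) = -68.2500.
After k=2: 1.33926e+08.
k=3: B_{6}/(6)! × [f^{(5)}(30) − f^{(5)}(9)] = 1/30240 × (120.000 − 120.000) = 0.00000.

S_3 ≈ 1.33926e+08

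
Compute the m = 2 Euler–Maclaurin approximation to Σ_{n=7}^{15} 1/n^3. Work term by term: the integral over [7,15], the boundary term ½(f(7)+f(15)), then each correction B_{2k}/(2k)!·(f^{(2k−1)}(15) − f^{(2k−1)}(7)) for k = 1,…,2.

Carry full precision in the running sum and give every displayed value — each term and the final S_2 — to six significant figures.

S_2 ≈ 0.00968622

∫_7^15 1/x^3 dx evaluates to 0.00798186.
½[f(7) + f(15)] = ½[0.00291545 + 0.000296296] = 0.00160587.
So far: 0.00958773.
Correction k=1: B_{2}/2! · (f^{(1)}(15) − f^{(1)}(7)) = 1/12 · (-5.92593e-05 − (-0.00124948)) = 9.91850e-05.
Running total after k=1: 0.00968692.
Correction k=2: B_{4}/4! · (f^{(3)}(15) − f^{(3)}(7)) = −1/720 · (-5.26749e-06 − (-0.000509992)) = -7.01006e-07.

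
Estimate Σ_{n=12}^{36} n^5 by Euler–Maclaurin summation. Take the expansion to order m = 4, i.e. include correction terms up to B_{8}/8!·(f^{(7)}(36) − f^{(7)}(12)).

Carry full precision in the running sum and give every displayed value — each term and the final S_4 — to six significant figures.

S_4 ≈ 3.93348e+08

∫_12^36 x^5 dx evaluates to 3.62299e+08.
Endpoint term: (f(12) + f(36))/2 = (248832 + 6.04662e+07)/2 = 3.03575e+07.
So far: 3.92657e+08.
Order-1 term: 1/12 · (8.39808e+06 − 103680) = 691200.
Running total after k=1: 3.93348e+08.
Order-2 term: −1/720 · (77760.0 − 8640.00) = -96.0000.
Running total after k=2: 3.93348e+08.
Order-3 term: 1/30240 · (120.000 − 120.000) = 0.00000.
Running total after k=3: 3.93348e+08.
Order-4 term: −1/1209600 · (0.00000 − 0.00000) = 0.00000.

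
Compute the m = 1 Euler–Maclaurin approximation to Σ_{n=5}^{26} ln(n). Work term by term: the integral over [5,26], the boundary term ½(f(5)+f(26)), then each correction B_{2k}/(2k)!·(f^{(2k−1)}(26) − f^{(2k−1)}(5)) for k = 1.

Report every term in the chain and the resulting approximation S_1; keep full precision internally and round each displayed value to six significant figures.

Integral: ∫_5^26 ln(x) dx = 55.6633.
Endpoint term: (f(5) + f(26))/2 = (1.60944 + 3.25810)/2 = 2.43377.
Running total after boundary: 58.0971.
Order-1 term: 1/12 · (0.0384615 − 0.200000) = -0.0134615.

S_1 ≈ 58.0836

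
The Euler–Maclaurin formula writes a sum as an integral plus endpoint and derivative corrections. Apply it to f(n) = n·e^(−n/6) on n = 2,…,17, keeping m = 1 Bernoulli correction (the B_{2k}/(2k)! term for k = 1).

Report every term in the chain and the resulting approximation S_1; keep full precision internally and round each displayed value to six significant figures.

S_1 ≈ 27.4445

The integral term ∫_2^17 x·e^(−x/6) dx = 26.2768.
½[f(2) + f(17)] = ½[1.43306 + 0.999880] = 1.21647.
Integral + boundary = 27.4933.
k=1: B_{2}/(2)! × [f^{(1)}(17) − f^{(1)}(2)] = 1/12 × (-0.107830 − 0.477688) = -0.0487931.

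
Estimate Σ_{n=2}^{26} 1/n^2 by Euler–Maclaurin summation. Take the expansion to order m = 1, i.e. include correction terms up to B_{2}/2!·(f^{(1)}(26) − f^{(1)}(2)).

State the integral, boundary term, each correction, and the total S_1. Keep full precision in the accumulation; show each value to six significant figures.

S_1 ≈ 0.608102

∫_2^26 1/x^2 dx evaluates to 0.461538.
½[f(2) + f(26)] = ½[0.250000 + 0.00147929] = 0.125740.
So far: 0.587278.
Order-1 term: 1/12 · (-0.000113792 − (-0.250000)) = 0.0208239.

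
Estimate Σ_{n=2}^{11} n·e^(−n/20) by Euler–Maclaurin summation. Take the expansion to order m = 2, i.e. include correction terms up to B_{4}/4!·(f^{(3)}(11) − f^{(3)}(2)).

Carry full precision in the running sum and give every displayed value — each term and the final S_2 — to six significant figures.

S_2 ≈ 44.4514

Integral: ∫_2^11 x·e^(−x/20) dx = 40.4196.
Boundary: ½(f(2) + f(11)) = ½(1.80967 + 6.34645) = 4.07806.
So far: 44.4976.
k=1: B_{2}/(2)! × [f^{(1)}(11) − f^{(1)}(2)] = 1/12 × (0.259627 − 0.814354) = -0.0462272.
Running total after k=1: 44.4514.
k=2: B_{4}/(4)! × [f^{(3)}(11) − f^{(3)}(2)] = −1/720 × (0.00353382 − 0.00656007) = 4.20313e-06.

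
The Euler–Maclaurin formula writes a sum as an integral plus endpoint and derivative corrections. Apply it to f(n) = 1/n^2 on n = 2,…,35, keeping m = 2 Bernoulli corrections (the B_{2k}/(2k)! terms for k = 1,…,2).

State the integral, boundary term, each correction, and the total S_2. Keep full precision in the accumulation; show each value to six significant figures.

The integral term ∫_2^35 1/x^2 dx = 0.471429.
½[f(2) + f(35)] = ½[0.250000 + 0.000816327] = 0.125408.
Integral + boundary = 0.596837.
Correction k=1: B_{2}/2! · (f^{(1)}(35) − f^{(1)}(2)) = 1/12 · (-4.66472e-05 − (-0.250000)) = 0.0208294.
Running total after k=1: 0.617666.
Correction k=2: B_{4}/4! · (f^{(3)}(35) − f^{(3)}(2)) = −1/720 · (-4.56952e-07 − (-0.750000)) = -0.00104167.

S_2 ≈ 0.616625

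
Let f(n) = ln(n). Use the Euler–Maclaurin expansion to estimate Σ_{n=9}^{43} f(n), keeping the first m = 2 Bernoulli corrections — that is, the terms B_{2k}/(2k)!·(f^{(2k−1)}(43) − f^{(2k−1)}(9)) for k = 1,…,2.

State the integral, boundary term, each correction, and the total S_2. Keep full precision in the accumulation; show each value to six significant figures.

∫_9^43 ln(x) dx evaluates to 107.957.
Boundary: ½(f(9) + f(43)) = ½(2.19722 + 3.76120) = 2.97921.
Running total after boundary: 110.936.
Order-1 term: 1/12 · (0.0232558 − 0.111111) = -0.00732127.
Running total after k=1: 110.928.
Order-2 term: −1/720 · (2.51550e-05 − 0.00274348) = 3.77546e-06.

S_2 ≈ 110.928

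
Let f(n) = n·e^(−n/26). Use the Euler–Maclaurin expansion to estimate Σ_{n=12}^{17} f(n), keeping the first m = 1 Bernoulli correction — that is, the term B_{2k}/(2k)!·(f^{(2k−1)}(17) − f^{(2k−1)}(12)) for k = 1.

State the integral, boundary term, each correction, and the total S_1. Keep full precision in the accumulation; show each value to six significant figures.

S_1 ≈ 49.5317

∫_12^17 x·e^(−x/26) dx evaluates to 41.3427.
Endpoint term: (f(12) + f(17))/2 = (7.56376 + 8.84071)/2 = 8.20223.
Integral + boundary = 49.5450.
Correction k=1: B_{2}/2! · (f^{(1)}(17) − f^{(1)}(12)) = 1/12 · (0.180014 − 0.339399) = -0.0132821.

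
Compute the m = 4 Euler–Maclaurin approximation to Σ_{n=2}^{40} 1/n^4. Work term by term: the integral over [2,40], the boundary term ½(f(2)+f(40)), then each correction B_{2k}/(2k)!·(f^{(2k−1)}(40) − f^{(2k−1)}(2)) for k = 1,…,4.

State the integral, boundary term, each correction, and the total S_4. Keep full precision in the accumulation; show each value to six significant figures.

Integral: ∫_2^40 1/x^4 dx = 0.0416615.
Boundary: ½(f(2) + f(40)) = ½(0.0625000 + 3.90625e-07) = 0.0312502.
So far: 0.0729117.
Correction k=1: B_{2}/2! · (f^{(1)}(40) − f^{(1)}(2)) = 1/12 · (-3.90625e-08 − (-0.125000)) = 0.0104167.
Partial sum through k=1: 0.0833283.
Correction k=2: B_{4}/4! · (f^{(3)}(40) − f^{(3)}(2)) = −1/720 · (-7.32422e-10 − (-0.937500)) = -0.00130208.
Partial sum through k=2: 0.0820262.
Correction k=3: B_{6}/6! · (f^{(5)}(40) − f^{(5)}(2)) = 1/30240 · (-2.56348e-11 − (-13.1250)) = 0.000434028.
Partial sum through k=3: 0.0824603.
Correction k=4: B_{8}/8! · (f^{(7)}(40) − f^{(7)}(2)) = −1/1209600 · (-1.44196e-12 − (-295.312)) = -0.000244141.

S_4 ≈ 0.0822161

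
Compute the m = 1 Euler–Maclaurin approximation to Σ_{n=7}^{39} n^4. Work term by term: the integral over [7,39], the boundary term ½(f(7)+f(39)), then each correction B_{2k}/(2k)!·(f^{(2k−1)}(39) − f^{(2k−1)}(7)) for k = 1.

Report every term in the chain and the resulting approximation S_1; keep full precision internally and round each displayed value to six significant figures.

Integral: ∫_7^39 x^4 dx = 1.80415e+07.
Boundary: ½(f(7) + f(39)) = ½(2401.00 + 2.31344e+06) = 1.15792e+06.
So far: 1.91994e+07.
Correction k=1: B_{2}/2! · (f^{(1)}(39) − f^{(1)}(7)) = 1/12 · (237276 − 1372.00) = 19658.7.

S_1 ≈ 1.92191e+07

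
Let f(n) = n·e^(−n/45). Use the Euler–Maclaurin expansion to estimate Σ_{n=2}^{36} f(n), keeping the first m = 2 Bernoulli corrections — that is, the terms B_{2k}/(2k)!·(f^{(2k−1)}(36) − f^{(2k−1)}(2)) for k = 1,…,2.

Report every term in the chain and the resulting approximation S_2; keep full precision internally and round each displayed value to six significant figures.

∫_2^36 x·e^(−x/45) dx evaluates to 385.254.
½[f(2) + f(36)] = ½[1.91306 + 16.1758] = 9.04445.
Integral + boundary = 394.299.
Order-1 term: 1/12 · (0.0898658 − 0.914016) = -0.0686792.
After k=1: 394.230.
Order-2 term: −1/720 · (0.000488160 − 0.00139609) = 1.26101e-06.

S_2 ≈ 394.230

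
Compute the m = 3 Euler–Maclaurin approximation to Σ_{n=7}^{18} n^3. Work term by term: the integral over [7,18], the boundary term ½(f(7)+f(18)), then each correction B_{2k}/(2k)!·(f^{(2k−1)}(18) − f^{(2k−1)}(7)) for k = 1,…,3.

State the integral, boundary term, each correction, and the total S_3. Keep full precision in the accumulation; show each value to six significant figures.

∫_7^18 x^3 dx evaluates to 25643.8.
Boundary: ½(f(7) + f(18)) = ½(343.000 + 5832.00) = 3087.50.
So far: 28731.2.
k=1: B_{2}/(2)! × [f^{(1)}(18) − f^{(1)}(7)] = 1/12 × (972.000 − 147.000) = 68.7500.
Running total after k=1: 28800.0.
k=2: B_{4}/(4)! × [f^{(3)}(18) − f^{(3)}(7)] = −1/720 × (6.00000 − 6.00000) = 0.00000.
Running total after k=2: 28800.0.
k=3: B_{6}/(6)! × [f^{(5)}(18) − f^{(5)}(7)] = 1/30240 × (0.00000 − 0.00000) = 0.00000.

S_3 ≈ 28800.0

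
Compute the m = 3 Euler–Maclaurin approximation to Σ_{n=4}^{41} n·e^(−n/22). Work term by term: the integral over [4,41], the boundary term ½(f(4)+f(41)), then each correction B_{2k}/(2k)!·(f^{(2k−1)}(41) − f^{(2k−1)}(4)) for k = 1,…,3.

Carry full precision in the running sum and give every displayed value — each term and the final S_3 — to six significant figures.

S_3 ≈ 266.707

The integral term ∫_4^41 x·e^(−x/22) dx = 261.928.
Endpoint term: (f(4) + f(41))/2 = (3.33501 + 6.35941)/2 = 4.84721.
Running total after boundary: 266.775.
Correction k=1: B_{2}/2! · (f^{(1)}(41) − f^{(1)}(4)) = 1/12 · (-0.133957 − 0.682161) = -0.0680098.
After k=1: 266.707.
Correction k=2: B_{4}/4! · (f^{(3)}(41) − f^{(3)}(4)) = −1/720 · (0.000364171 − 0.00485468) = 6.23682e-06.
After k=2: 266.707.
Correction k=3: B_{6}/6! · (f^{(5)}(41) − f^{(5)}(4)) = 1/30240 · (2.07668e-06 − 1.71486e-05) = -4.98412e-10.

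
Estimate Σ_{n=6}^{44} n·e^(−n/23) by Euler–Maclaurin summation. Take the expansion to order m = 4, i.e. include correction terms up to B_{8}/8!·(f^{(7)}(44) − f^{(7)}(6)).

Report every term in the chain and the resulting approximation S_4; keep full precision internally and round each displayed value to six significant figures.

∫_6^44 x·e^(−x/23) dx evaluates to 286.346.
½[f(6) + f(44)] = ½[4.62229 + 6.49574] = 5.55901.
Integral + boundary = 291.905.
k=1: B_{2}/(2)! × [f^{(1)}(44) − f^{(1)}(6)] = 1/12 × (-0.134793 − 0.569412) = -0.0586838.
Partial sum through k=1: 291.846.
k=2: B_{4}/(4)! × [f^{(3)}(44) − f^{(3)}(6)] = −1/720 × (0.000303342 − 0.00398899) = 5.11895e-06.
Partial sum through k=2: 291.846.
k=3: B_{6}/(6)! × [f^{(5)}(44) − f^{(5)}(6)] = 1/30240 × (1.62853e-06 − 1.30465e-05) = -3.77578e-10.
Partial sum through k=3: 291.846.
k=4: B_{8}/(8)! × [f^{(7)}(44) − f^{(7)}(6)] = −1/1209600 × (5.07302e-09 − 3.50706e-08) = 2.47995e-14.

S_4 ≈ 291.846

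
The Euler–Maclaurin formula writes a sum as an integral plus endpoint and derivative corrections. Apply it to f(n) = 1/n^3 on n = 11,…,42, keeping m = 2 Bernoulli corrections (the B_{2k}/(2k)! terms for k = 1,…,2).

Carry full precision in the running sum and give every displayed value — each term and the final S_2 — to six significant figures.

S_2 ≈ 0.00424814

∫_11^42 1/x^3 dx evaluates to 0.00384878.
Endpoint term: (f(11) + f(42))/2 = (0.000751315 + 1.34975e-05)/2 = 0.000382406.
Integral + boundary = 0.00423119.
Order-1 term: 1/12 · (-9.64104e-07 − (-0.000204904)) = 1.69950e-05.
Partial sum through k=1: 0.00424819.
Order-2 term: −1/720 · (-1.09309e-08 − (-3.38684e-05)) = -4.70243e-08.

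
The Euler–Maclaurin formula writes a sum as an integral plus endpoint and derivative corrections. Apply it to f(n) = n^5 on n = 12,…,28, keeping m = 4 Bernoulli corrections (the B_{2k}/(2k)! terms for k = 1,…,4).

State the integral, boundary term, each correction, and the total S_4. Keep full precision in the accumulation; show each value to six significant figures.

∫_12^28 x^5 dx evaluates to 7.98174e+07.
½[f(12) + f(28)] = ½[248832 + 1.72104e+07] = 8.72960e+06.
Integral + boundary = 8.85470e+07.
Correction k=1: B_{2}/2! · (f^{(1)}(28) − f^{(1)}(12)) = 1/12 · (3.07328e+06 − 103680) = 247467.
Partial sum through k=1: 8.87945e+07.
Correction k=2: B_{4}/4! · (f^{(3)}(28) − f^{(3)}(12)) = −1/720 · (47040.0 − 8640.00) = -53.3333.
Partial sum through k=2: 8.87944e+07.
Correction k=3: B_{6}/6! · (f^{(5)}(28) − f^{(5)}(12)) = 1/30240 · (120.000 − 120.000) = 0.00000.
Partial sum through k=3: 8.87944e+07.
Correction k=4: B_{8}/8! · (f^{(7)}(28) − f^{(7)}(12)) = −1/1209600 · (0.00000 − 0.00000) = 0.00000.

S_4 ≈ 8.87944e+07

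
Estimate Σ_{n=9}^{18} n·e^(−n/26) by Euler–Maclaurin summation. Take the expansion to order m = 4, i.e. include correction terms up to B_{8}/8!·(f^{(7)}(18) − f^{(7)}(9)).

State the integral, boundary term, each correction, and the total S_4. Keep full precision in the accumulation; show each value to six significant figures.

S_4 ≈ 78.9183

Integral: ∫_9^18 x·e^(−x/26) dx = 71.2569.
½[f(9) + f(18)] = ½[6.36663 + 9.00756] = 7.68710.
Integral + boundary = 78.9440.
Order-1 term: 1/12 · (0.153975 − 0.462533) = -0.0257131.
Partial sum through k=1: 78.9183.
Order-2 term: −1/720 · (0.00170831 − 0.00277713) = 1.48448e-06.
Partial sum through k=2: 78.9183.
Order-3 term: 1/30240 · (4.71722e-06 − 7.20420e-06) = -8.22416e-11.
Partial sum through k=3: 78.9183.
Order-4 term: −1/1209600 · (1.02180e-08 − 1.52370e-08) = 4.14934e-15.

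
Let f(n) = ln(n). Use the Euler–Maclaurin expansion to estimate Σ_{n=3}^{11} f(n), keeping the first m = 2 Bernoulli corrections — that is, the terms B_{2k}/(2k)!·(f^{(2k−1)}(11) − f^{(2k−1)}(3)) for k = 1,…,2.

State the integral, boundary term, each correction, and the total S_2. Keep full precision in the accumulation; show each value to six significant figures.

Integral: ∫_3^11 ln(x) dx = 15.0810.
Endpoint term: (f(3) + f(11))/2 = (1.09861 + 2.39790)/2 = 1.74825.
Running total after boundary: 16.8293.
k=1: B_{2}/(2)! × [f^{(1)}(11) − f^{(1)}(3)] = 1/12 × (0.0909091 − 0.333333) = -0.0202020.
After k=1: 16.8091.
k=2: B_{4}/(4)! × [f^{(3)}(11) − f^{(3)}(3)] = −1/720 × (0.00150263 − 0.0740741) = 0.000100794.

S_2 ≈ 16.8092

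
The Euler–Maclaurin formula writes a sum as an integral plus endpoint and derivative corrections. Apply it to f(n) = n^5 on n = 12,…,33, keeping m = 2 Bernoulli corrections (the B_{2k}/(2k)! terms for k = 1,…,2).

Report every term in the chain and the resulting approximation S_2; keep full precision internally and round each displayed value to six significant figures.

S_2 ≈ 2.34925e+08

∫_12^33 x^5 dx evaluates to 2.14747e+08.
Endpoint term: (f(12) + f(33))/2 = (248832 + 3.91354e+07)/2 = 1.96921e+07.
Running total after boundary: 2.34439e+08.
Order-1 term: 1/12 · (5.92960e+06 − 103680) = 485494.
After k=1: 2.34925e+08.
Order-2 term: −1/720 · (65340.0 − 8640.00) = -78.7500.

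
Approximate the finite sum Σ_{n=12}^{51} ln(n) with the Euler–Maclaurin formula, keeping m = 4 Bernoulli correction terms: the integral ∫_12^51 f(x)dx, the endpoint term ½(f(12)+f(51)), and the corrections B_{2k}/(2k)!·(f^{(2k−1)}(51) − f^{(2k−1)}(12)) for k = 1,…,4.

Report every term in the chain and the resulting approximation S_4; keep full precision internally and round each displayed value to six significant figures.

S_4 ≈ 134.907

Integral: ∫_12^51 ln(x) dx = 131.704.
Boundary: ½(f(12) + f(51)) = ½(2.48491 + 3.93183) = 3.20837.
Integral + boundary = 134.913.
Correction k=1: B_{2}/2! · (f^{(1)}(51) − f^{(1)}(12)) = 1/12 · (0.0196078 − 0.0833333) = -0.00531046.
After k=1: 134.907.
Correction k=2: B_{4}/4! · (f^{(3)}(51) − f^{(3)}(12)) = −1/720 · (1.50772e-05 − 0.00115741) = 1.58657e-06.
After k=2: 134.907.
Correction k=3: B_{6}/6! · (f^{(5)}(51) − f^{(5)}(12)) = 1/30240 · (6.95601e-08 − 9.64506e-05) = -3.18720e-09.
After k=3: 134.907.
Correction k=4: B_{8}/8! · (f^{(7)}(51) − f^{(7)}(12)) = −1/1209600 · (8.02308e-10 − 2.00939e-05) = 1.66113e-11.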